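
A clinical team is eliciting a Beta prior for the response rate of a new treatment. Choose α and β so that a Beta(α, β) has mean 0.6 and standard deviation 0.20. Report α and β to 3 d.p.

α = 3.000, β = 2.000

Variance = 0.20² = 0.0400. The moment-matching identity α+β = μ(1−μ)/Var − 1 gives
α+β = 0.24/0.0400 − 1 = 5.0000, so α = μ·5.0000 = 3.000 and β = (1−μ)·5.0000 = 2.000.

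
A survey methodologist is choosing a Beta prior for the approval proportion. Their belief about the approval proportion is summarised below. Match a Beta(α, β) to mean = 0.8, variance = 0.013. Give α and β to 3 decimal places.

α = 9.046, β = 2.262

Let s = α+β. The Beta variance is μ(1−μ)/(s+1).
So s+1 = μ(1−μ)/σ² = (0.8×0.2)/0.013 = 0.16/0.013 = 12.3077, giving s = 11.3077.
Then α = μs = 0.8×11.3077 = 9.046 and β = (1−μ)s = 0.2×11.3077 = 2.262.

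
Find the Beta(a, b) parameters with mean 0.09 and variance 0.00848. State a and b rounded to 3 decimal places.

a = 0.779, b = 7.879

By moment matching, a+b = μ(1−μ)/σ² − 1 = (0.09·0.91)/0.00848 − 1 = 9.6580 − 1 = 8.6580.
Since a/(a+b) = μ, a = 0.09·8.6580 = 0.779 and b = 0.91·8.6580 = 7.879.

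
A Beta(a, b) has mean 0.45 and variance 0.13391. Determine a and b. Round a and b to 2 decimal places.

By moment matching, a+b = μ(1−μ)/σ² − 1 = (0.45·0.55)/0.13391 − 1 = 1.8483 − 1 = 0.8483.
Since a/(a+b) = μ, a = 0.45·0.8483 = 0.38 and b = 0.55·0.8483 = 0.47.

a = 0.38, b = 0.47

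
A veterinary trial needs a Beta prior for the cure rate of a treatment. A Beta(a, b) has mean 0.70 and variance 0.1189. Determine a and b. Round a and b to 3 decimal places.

Let s = a+b. The Beta variance is μ(1−μ)/(s+1).
So s+1 = μ(1−μ)/σ² = (0.70×0.30)/0.1189 = 0.2100/0.1189 = 1.7662, giving s = 0.7662.
Then a = μs = 0.70×0.7662 = 0.536 and b = (1−μ)s = 0.30×0.7662 = 0.230.

a = 0.536, b = 0.230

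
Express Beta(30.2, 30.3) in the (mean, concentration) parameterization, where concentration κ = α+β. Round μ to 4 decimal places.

κ = α+β = 30.2+30.3 = 60.5; μ = α/κ = 30.2/60.5 = 0.4992.

μ = 0.4992, κ = 60.5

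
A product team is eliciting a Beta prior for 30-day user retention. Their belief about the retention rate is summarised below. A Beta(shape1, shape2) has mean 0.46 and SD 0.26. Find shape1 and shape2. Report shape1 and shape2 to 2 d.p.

shape1 = 1.23, shape2 = 1.44

First σ² = 0.0676. Setting shape1 = μn, shape2 = (1−μ)n with n = shape1+shape2,
μ(1−μ)/(n+1) = 0.0676 ⇒ n+1 = 0.2484/0.0676 = 3.6746 ⇒ n = 2.6746.
Hence shape1 = 0.46×2.6746 = 1.23, shape2 = 0.54×2.6746 = 1.44.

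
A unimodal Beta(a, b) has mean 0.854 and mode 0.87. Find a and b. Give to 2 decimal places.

Let s = a+b. Mean gives a = μs = 0.854s; mode gives (a−1)/(s−2) = 0.87.
Substituting: 0.854s − 1 = 0.87(s−2) = 0.87s − 1.74, so -0.016s = -0.74 and s = 46.2500.
Then a = 0.854×46.2500 = 39.50 and b = s−a = 6.75.

a = 39.50, b = 6.75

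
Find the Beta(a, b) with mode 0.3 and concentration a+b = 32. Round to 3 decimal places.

Mode = (a−1)/(κ−2) with κ = a+b, so a−1 = 0.3·30 = 9.000.
a = 10.000; b = κ − a = 22.000.

a = 10.000, b = 22.000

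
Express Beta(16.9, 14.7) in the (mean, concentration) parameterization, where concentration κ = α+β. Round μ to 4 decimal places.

κ = α+β = 16.9+14.7 = 31.6; μ = α/κ = 16.9/31.6 = 0.5348.

μ = 0.5348, κ = 31.6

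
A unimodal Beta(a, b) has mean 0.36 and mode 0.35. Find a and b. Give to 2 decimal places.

Let s = a+b. Mean gives a = μs = 0.36s; mode gives (a−1)/(s−2) = 0.35.
Substituting: 0.36s − 1 = 0.35(s−2) = 0.35s − 0.70, so 0.01s = 0.30 and s = 30.0000.
Then a = 0.36×30.0000 = 10.80 and b = s−a = 19.20.

a = 10.80, b = 19.20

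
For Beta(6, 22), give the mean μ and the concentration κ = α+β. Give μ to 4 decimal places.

κ = α+β = 6+22 = 28; μ = α/κ = 6/28 = 0.2143.

μ = 0.2143, κ = 28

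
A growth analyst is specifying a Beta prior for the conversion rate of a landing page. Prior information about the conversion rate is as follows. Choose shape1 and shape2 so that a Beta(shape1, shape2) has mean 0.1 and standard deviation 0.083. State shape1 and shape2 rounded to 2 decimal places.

shape1 = 1.21, shape2 = 10.86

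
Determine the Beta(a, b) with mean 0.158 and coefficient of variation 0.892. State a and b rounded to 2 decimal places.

a = 0.90, b = 4.80

Var = (CV·μ)² = (0.892×0.158)² = 0.019863.
a+b = μ(1−μ)/Var − 1 = 0.133036/0.019863 − 1 = 5.6977.
Thus a = 0.158·5.6977 = 0.90 and b = 0.842·5.6977 = 4.80.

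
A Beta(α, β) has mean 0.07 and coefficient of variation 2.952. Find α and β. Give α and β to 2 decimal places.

α = 0.04, β = 0.49

Var = (CV·μ)² = (2.952×0.07)² = 0.042700.
α+β = μ(1−μ)/Var − 1 = 0.0651/0.042700 − 1 = 0.5246.
Thus α = 0.07·0.5246 = 0.04 and β = 0.93·0.5246 = 0.49.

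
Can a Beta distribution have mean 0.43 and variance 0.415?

No

For any Beta, Var(X) < E[X]·(1−E[X]).
Here μ(1−μ) = 0.43×0.57 = 0.2451, and 0.415 ≥ 0.2451.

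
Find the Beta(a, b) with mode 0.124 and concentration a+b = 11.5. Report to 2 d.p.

For a,b>1 the mode is (a−1)/(a+b−2), so a = mode·(κ−2)+1 = 0.124×9.5+1 = 2.18.
And b = (1−mode)·(κ−2)+1 = 0.876×9.5+1 = 9.32.

a = 2.18, b = 9.32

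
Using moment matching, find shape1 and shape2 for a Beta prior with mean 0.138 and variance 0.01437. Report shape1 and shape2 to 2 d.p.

shape1 = 1.00, shape2 = 6.27

Write ν = shape1+shape2; then shape1 = μν and Var = μ(1−μ)/(ν+1).
ν = μ(1−μ)/Var − 1 = 0.118956/0.01437 − 1 = 7.2781.
shape1 = 0.138·7.2781 = 1.00, shape2 = 0.862·7.2781 = 6.27.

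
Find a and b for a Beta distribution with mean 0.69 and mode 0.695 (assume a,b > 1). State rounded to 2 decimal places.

a = 53.82, b = 24.18

With s = a+b: μ = a/s and mode = (a−1)/(s−2). Eliminating a = μs,
μs − 1 = m(s−2) ⇒ s(μ−m) = 1−2m ⇒ s = -0.390/-0.005 = 78.0000.
So a = μs = 53.82, b = (1−μ)s = 24.18.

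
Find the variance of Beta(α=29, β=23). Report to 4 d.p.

0.0047

Var = αβ/[(α+β)²(α+β+1)] = (29×23)/(52²×53) = 667/143312 = 0.0047.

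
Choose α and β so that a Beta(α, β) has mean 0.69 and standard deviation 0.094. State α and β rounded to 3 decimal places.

Variance = 0.094² = 0.008836. The moment-matching identity α+β = μ(1−μ)/Var − 1 gives
α+β = 0.2139/0.008836 − 1 = 23.2078, so α = μ·23.2078 = 16.013 and β = (1−μ)·23.2078 = 7.194.

α = 16.013, β = 7.194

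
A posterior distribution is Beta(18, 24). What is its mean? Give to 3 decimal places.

E[X] = α/(α+β) = 18/42 = 0.429.

0.429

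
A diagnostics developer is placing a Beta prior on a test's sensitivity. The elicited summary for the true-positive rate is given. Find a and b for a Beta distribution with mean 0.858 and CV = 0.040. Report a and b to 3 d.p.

σ = CV·μ = 0.040×0.858 = 0.03432, so σ² = 0.001178.
s+1 = μ(1−μ)/σ² = 0.121836/0.001178 = 103.4382, so s = a+b = 102.4382.
a = μs = 87.892, b = (1−μ)s = 14.546.

a = 87.892, b = 14.546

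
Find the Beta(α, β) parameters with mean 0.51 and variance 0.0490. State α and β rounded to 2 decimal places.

α = 2.09, β = 2.01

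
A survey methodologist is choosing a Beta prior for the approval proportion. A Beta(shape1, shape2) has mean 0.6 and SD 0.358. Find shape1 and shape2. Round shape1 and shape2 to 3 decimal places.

shape1 = 0.524, shape2 = 0.349

First σ² = 0.128164. Setting shape1 = μn, shape2 = (1−μ)n with n = shape1+shape2,
μ(1−μ)/(n+1) = 0.128164 ⇒ n+1 = 0.24/0.128164 = 1.8726 ⇒ n = 0.8726.
Hence shape1 = 0.6×0.8726 = 0.524, shape2 = 0.4×0.8726 = 0.349.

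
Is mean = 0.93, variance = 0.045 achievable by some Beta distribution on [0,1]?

For any Beta, Var(X) < E[X]·(1−E[X]).
Here μ(1−μ) = 0.93×0.07 = 0.0651, and 0.045 < 0.0651.

Yes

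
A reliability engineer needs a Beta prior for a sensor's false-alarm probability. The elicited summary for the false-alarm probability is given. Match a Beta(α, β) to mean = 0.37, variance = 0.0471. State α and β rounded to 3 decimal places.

Let s = α+β. The Beta variance is μ(1−μ)/(s+1).
So s+1 = μ(1−μ)/σ² = (0.37×0.63)/0.0471 = 0.2331/0.0471 = 4.9490, giving s = 3.9490.
Then α = μs = 0.37×3.9490 = 1.461 and β = (1−μ)s = 0.63×3.9490 = 2.488.

α = 1.461, β = 2.488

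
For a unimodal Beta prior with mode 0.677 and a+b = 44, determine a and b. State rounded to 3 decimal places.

For a,b>1 the mode is (a−1)/(a+b−2), so a = mode·(κ−2)+1 = 0.677×42+1 = 29.434.
And b = (1−mode)·(κ−2)+1 = 0.323×42+1 = 14.566.

a = 29.434, b = 14.566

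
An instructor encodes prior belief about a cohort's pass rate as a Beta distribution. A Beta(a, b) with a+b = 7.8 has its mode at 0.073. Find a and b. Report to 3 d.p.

a = 1.423, b = 6.377

For a,b>1 the mode is (a−1)/(a+b−2), so a = mode·(κ−2)+1 = 0.073×5.8+1 = 1.423.
And b = (1−mode)·(κ−2)+1 = 0.927×5.8+1 = 6.377.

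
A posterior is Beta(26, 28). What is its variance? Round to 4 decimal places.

α+β = 54 and αβ = 728, so Var = αβ/[(α+β)²(α+β+1)] = 728/160380 = 0.0045.

0.0045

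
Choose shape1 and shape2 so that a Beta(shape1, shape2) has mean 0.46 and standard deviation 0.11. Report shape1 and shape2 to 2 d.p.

shape1 = 8.98, shape2 = 10.55

Variance = 0.11² = 0.0121. The moment-matching identity shape1+shape2 = μ(1−μ)/Var − 1 gives
shape1+shape2 = 0.2484/0.0121 − 1 = 19.5289, so shape1 = μ·19.5289 = 8.98 and shape2 = (1−μ)·19.5289 = 10.55.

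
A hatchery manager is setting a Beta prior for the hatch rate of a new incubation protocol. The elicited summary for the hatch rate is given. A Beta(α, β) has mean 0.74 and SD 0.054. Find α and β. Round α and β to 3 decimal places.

α = 48.086, β = 16.895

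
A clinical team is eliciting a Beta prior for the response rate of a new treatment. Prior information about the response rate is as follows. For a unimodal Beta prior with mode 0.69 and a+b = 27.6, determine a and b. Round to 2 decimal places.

a = 18.66, b = 8.94

Since the density peak of Beta(a,b) is at (a−1)/(a+b−2),
a = 1 + 0.69(27.6−2) = 18.66 and b = 27.6 − 18.66 = 8.94.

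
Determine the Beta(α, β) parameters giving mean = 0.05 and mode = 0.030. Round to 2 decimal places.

Let s = α+β. Mean gives α = μs = 0.05s; mode gives (α−1)/(s−2) = 0.030.
Substituting: 0.05s − 1 = 0.030(s−2) = 0.030s − 0.060, so 0.020s = 0.940 and s = 47.0000.
Then α = 0.05×47.0000 = 2.35 and β = s−α = 44.65.

α = 2.35, β = 44.65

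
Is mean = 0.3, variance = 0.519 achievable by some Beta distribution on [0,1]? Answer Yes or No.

No

A Beta with mean μ has variance μ(1−μ)/(α+β+1) < μ(1−μ).
Here μ(1−μ) = 0.3×0.7 = 0.21, and 0.519 ≥ 0.21.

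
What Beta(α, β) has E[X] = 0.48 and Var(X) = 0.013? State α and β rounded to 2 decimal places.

α = 8.74, β = 9.46

By moment matching, α+β = μ(1−μ)/σ² − 1 = (0.48·0.52)/0.013 − 1 = 19.2000 − 1 = 18.2000.
Since α/(α+β) = μ, α = 0.48·18.2000 = 8.74 and β = 0.52·18.2000 = 9.46.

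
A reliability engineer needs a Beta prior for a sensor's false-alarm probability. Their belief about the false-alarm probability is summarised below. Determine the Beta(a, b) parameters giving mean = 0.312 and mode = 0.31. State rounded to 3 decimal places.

a = 59.280, b = 130.720

With s = a+b: μ = a/s and mode = (a−1)/(s−2). Eliminating a = μs,
μs − 1 = m(s−2) ⇒ s(μ−m) = 1−2m ⇒ s = 0.38/0.002 = 190.0000.
So a = μs = 59.280, b = (1−μ)s = 130.720.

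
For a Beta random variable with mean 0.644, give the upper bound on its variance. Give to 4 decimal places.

0.2293

Var = μ(1−μ)/(α+β+1), which approaches μ(1−μ) as α+β → 0.
So the supremum is μ(1−μ) = 0.644×0.356 = 0.2293.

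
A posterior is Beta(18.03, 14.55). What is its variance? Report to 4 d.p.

μ = 18.03/32.58 = 0.553407; Var = μ(1−μ)/(α+β+1) = 0.2471477/33.58 = 0.0074.

0.0074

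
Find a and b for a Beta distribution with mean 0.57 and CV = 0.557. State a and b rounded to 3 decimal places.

σ = CV·μ = 0.557×0.57 = 0.31749, so σ² = 0.100800.
s+1 = μ(1−μ)/σ² = 0.2451/0.100800 = 2.4316, so s = a+b = 1.4316.
a = μs = 0.816, b = (1−μ)s = 0.616.

a = 0.816, b = 0.616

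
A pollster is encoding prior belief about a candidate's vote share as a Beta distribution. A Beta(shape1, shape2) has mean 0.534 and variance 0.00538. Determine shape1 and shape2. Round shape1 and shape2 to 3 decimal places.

Write ν = shape1+shape2; then shape1 = μν and Var = μ(1−μ)/(ν+1).
ν = μ(1−μ)/Var − 1 = 0.248844/0.00538 − 1 = 45.2535.
shape1 = 0.534·45.2535 = 24.165, shape2 = 0.466·45.2535 = 21.088.

shape1 = 24.165, shape2 = 21.088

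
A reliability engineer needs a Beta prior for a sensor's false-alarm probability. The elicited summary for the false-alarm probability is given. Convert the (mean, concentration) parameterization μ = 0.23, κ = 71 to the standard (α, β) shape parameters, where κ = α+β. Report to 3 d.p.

α = 16.330, β = 54.670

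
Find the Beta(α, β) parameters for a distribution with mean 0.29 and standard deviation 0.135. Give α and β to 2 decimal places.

First σ² = 0.018225. Setting α = μn, β = (1−μ)n with n = α+β,
μ(1−μ)/(n+1) = 0.018225 ⇒ n+1 = 0.2059/0.018225 = 11.2977 ⇒ n = 10.2977.
Hence α = 0.29×10.2977 = 2.99, β = 0.71×10.2977 = 7.31.

α = 2.99, β = 7.31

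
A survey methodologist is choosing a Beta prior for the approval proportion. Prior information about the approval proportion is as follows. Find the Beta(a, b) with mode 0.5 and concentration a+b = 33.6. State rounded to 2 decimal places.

For a,b>1 the mode is (a−1)/(a+b−2), so a = mode·(κ−2)+1 = 0.5×31.6+1 = 16.80.
And b = (1−mode)·(κ−2)+1 = 0.5×31.6+1 = 16.80.

a = 16.80, b = 16.80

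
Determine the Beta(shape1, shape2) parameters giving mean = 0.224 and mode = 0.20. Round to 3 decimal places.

Let s = shape1+shape2. Mean gives shape1 = μs = 0.224s; mode gives (shape1−1)/(s−2) = 0.20.
Substituting: 0.224s − 1 = 0.20(s−2) = 0.20s − 0.40, so 0.024s = 0.60 and s = 25.0000.
Then shape1 = 0.224×25.0000 = 5.600 and shape2 = s−shape1 = 19.400.

shape1 = 5.600, shape2 = 19.400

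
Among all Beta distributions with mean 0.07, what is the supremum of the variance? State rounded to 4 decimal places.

0.0651

Var = μ(1−μ)/(α+β+1), which approaches μ(1−μ) as α+β → 0.
So the supremum is μ(1−μ) = 0.07×0.93 = 0.0651.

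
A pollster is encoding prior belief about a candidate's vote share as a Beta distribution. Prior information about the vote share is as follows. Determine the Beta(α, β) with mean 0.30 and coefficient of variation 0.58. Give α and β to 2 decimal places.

α = 1.78, β = 4.16

σ = CV·μ = 0.58×0.30 = 0.17400, so σ² = 0.030276.
s+1 = μ(1−μ)/σ² = 0.2100/0.030276 = 6.9362, so s = α+β = 5.9362.
α = μs = 1.78, β = (1−μ)s = 4.16.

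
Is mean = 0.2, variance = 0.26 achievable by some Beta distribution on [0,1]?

No

For any Beta, Var(X) < E[X]·(1−E[X]).
Here μ(1−μ) = 0.2×0.8 = 0.16, and 0.26 ≥ 0.16.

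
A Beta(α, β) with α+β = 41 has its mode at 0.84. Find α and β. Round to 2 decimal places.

α = 33.76, β = 7.24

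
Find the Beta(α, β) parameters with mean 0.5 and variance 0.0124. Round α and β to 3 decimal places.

α = 9.581, β = 9.581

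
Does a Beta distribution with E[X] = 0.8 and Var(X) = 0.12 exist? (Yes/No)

Yes

The Beta variance bound is σ² < μ(1−μ).
Here μ(1−μ) = 0.8×0.2 = 0.16, and 0.12 < 0.16.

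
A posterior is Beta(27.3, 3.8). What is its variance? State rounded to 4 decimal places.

μ = 27.3/31.1 = 0.877814; Var = μ(1−μ)/(α+β+1) = 0.1072570/32.1 = 0.0033.

0.0033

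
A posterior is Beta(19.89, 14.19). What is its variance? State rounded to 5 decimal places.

0.00693

μ = 19.89/34.08 = 0.583627; Var = μ(1−μ)/(α+β+1) = 0.2430066/35.08 = 0.00693.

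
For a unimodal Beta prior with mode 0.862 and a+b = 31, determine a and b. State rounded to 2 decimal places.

a = 26.00, b = 5.00

Since the density peak of Beta(a,b) is at (a−1)/(a+b−2),
a = 1 + 0.862(31−2) = 26.00 and b = 31 − 26.00 = 5.00.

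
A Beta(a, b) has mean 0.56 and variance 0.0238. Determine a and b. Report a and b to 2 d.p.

Let s = a+b. The Beta variance is μ(1−μ)/(s+1).
So s+1 = μ(1−μ)/σ² = (0.56×0.44)/0.0238 = 0.2464/0.0238 = 10.3529, giving s = 9.3529.
Then a = μs = 0.56×9.3529 = 5.24 and b = (1−μ)s = 0.44×9.3529 = 4.12.

a = 5.24, b = 4.12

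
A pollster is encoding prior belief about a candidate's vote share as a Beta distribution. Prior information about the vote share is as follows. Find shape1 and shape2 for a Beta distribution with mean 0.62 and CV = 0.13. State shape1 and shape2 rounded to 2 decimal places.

shape1 = 21.87, shape2 = 13.40

Var = (CV·μ)² = (0.13×0.62)² = 0.006496.
shape1+shape2 = μ(1−μ)/Var − 1 = 0.2356/0.006496 − 1 = 35.2665.
Thus shape1 = 0.62·35.2665 = 21.87 and shape2 = 0.38·35.2665 = 13.40.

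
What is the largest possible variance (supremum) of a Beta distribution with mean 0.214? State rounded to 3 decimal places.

0.168

For fixed mean μ the Beta variance is μ(1−μ)/(α+β+1), increasing as α+β decreases.
Its least upper bound (not attained) is μ(1−μ) = 0.214·0.786 = 0.168.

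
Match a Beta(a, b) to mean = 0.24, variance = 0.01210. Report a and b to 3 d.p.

Let s = a+b. The Beta variance is μ(1−μ)/(s+1).
So s+1 = μ(1−μ)/σ² = (0.24×0.76)/0.01210 = 0.1824/0.01210 = 15.0744, giving s = 14.0744.
Then a = μs = 0.24×14.0744 = 3.378 and b = (1−μ)s = 0.76×14.0744 = 10.697.

a = 3.378, b = 10.697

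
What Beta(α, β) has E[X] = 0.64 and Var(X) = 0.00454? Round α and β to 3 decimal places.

α = 31.839, β = 17.910

By moment matching, α+β = μ(1−μ)/σ² − 1 = (0.64·0.36)/0.00454 − 1 = 50.7489 − 1 = 49.7489.
Since α/(α+β) = μ, α = 0.64·49.7489 = 31.839 and β = 0.36·49.7489 = 17.910.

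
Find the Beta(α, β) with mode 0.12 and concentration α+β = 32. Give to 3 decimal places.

α = 4.600, β = 27.400

Since the density peak of Beta(α,β) is at (α−1)/(α+β−2),
α = 1 + 0.12(32−2) = 4.600 and β = 32 − 4.600 = 27.400.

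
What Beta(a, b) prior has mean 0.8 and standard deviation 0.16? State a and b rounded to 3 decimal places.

σ² = 0.16² = 0.0256.
With s = a+b, Var = μ(1−μ)/(s+1), so s+1 = (0.8×0.2)/0.0256 = 6.2500 and s = 5.2500.
a = μs = 4.200, b = (1−μ)s = 1.050.

a = 4.200, b = 1.050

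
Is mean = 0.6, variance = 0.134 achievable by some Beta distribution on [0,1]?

Yes

For any Beta, Var(X) < E[X]·(1−E[X]).
Here μ(1−μ) = 0.6×0.4 = 0.24, and 0.134 < 0.24.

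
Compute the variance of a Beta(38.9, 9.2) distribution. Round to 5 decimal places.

0.00315

α+β = 48.1 and αβ = 357.88, so Var = αβ/[(α+β)²(α+β+1)] = 357.88/113598.251 = 0.00315.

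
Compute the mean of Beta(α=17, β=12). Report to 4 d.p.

The Beta mean is α/(α+β) = 17/(17+12) = 0.5862.

0.5862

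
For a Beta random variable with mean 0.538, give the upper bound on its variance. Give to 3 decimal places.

Var = μ(1−μ)/(α+β+1), which approaches μ(1−μ) as α+β → 0.
So the supremum is μ(1−μ) = 0.538×0.462 = 0.249.

0.249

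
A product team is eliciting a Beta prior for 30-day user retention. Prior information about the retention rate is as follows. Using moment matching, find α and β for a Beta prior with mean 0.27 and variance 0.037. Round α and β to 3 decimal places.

α = 1.168, β = 3.159

Let s = α+β. The Beta variance is μ(1−μ)/(s+1).
So s+1 = μ(1−μ)/σ² = (0.27×0.73)/0.037 = 0.1971/0.037 = 5.3270, giving s = 4.3270.
Then α = μs = 0.27×4.3270 = 1.168 and β = (1−μ)s = 0.73×4.3270 = 3.159.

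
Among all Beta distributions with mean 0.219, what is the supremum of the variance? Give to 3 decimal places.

0.171

Var = μ(1−μ)/(α+β+1), which approaches μ(1−μ) as α+β → 0.
So the supremum is μ(1−μ) = 0.219×0.781 = 0.171.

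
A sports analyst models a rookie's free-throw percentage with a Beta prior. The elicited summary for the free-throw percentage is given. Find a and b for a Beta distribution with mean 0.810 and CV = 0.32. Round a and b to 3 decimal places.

a = 1.045, b = 0.245

σ = CV·μ = 0.32×0.810 = 0.25920, so σ² = 0.067185.
s+1 = μ(1−μ)/σ² = 0.153900/0.067185 = 2.2907, so s = a+b = 1.2907.
a = μs = 1.045, b = (1−μ)s = 0.245.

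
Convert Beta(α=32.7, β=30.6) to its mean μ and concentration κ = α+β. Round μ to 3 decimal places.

κ = α+β = 32.7+30.6 = 63.3; μ = α/κ = 32.7/63.3 = 0.517.

μ = 0.517, κ = 63.3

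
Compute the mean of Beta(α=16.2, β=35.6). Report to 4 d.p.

The Beta mean is α/(α+β) = 16.2/(16.2+35.6) = 0.3127.

0.3127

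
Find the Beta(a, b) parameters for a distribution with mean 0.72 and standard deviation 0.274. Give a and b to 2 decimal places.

a = 1.21, b = 0.47

Variance = 0.274² = 0.075076. The moment-matching identity a+b = μ(1−μ)/Var − 1 gives
a+b = 0.2016/0.075076 − 1 = 1.6853, so a = μ·1.6853 = 1.21 and b = (1−μ)·1.6853 = 0.47.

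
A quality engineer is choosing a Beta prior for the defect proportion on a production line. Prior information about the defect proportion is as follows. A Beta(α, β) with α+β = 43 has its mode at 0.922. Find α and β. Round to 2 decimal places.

For α,β>1 the mode is (α−1)/(α+β−2), so α = mode·(κ−2)+1 = 0.922×41+1 = 38.80.
And β = (1−mode)·(κ−2)+1 = 0.078×41+1 = 4.20.

α = 38.80, β = 4.20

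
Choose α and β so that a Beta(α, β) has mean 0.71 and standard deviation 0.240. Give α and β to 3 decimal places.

α = 1.828, β = 0.747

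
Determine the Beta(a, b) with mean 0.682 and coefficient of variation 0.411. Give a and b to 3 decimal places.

a = 1.201, b = 0.560

Var = (CV·μ)² = (0.411×0.682)² = 0.078569.
a+b = μ(1−μ)/Var − 1 = 0.216876/0.078569 − 1 = 1.7603.
Thus a = 0.682·1.7603 = 1.201 and b = 0.318·1.7603 = 0.560.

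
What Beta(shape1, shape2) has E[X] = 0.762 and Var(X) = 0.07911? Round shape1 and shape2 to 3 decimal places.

By moment matching, shape1+shape2 = μ(1−μ)/σ² − 1 = (0.762·0.238)/0.07911 − 1 = 2.2925 − 1 = 1.2925.
Since shape1/(shape1+shape2) = μ, shape1 = 0.762·1.2925 = 0.985 and shape2 = 0.238·1.2925 = 0.308.

shape1 = 0.985, shape2 = 0.308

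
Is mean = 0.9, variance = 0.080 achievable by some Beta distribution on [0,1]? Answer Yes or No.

The Beta variance bound is σ² < μ(1−μ).
Here μ(1−μ) = 0.9×0.1 = 0.09, and 0.080 < 0.09.

Yes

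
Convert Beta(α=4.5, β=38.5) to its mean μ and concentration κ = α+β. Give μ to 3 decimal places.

κ = α+β = 4.5+38.5 = 43.0; μ = α/κ = 4.5/43.0 = 0.105.

μ = 0.105, κ = 43.0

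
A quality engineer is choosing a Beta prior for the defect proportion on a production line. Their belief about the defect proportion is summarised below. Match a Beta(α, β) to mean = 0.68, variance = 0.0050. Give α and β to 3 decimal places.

α = 28.914, β = 13.606

By moment matching, α+β = μ(1−μ)/σ² − 1 = (0.68·0.32)/0.0050 − 1 = 43.5200 − 1 = 42.5200.
Since α/(α+β) = μ, α = 0.68·42.5200 = 28.914 and β = 0.32·42.5200 = 13.606.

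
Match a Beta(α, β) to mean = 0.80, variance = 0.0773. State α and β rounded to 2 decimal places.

α = 0.86, β = 0.21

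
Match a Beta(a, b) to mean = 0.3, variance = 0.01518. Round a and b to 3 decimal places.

Write ν = a+b; then a = μν and Var = μ(1−μ)/(ν+1).
ν = μ(1−μ)/Var − 1 = 0.21/0.01518 − 1 = 12.8340.
a = 0.3·12.8340 = 3.850, b = 0.7·12.8340 = 8.984.

a = 3.850, b = 8.984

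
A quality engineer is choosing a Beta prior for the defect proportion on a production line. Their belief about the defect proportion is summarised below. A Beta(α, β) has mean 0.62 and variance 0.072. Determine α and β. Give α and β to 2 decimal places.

Write ν = α+β; then α = μν and Var = μ(1−μ)/(ν+1).
ν = μ(1−μ)/Var − 1 = 0.2356/0.072 − 1 = 2.2722.
α = 0.62·2.2722 = 1.41, β = 0.38·2.2722 = 0.86.

α = 1.41, β = 0.86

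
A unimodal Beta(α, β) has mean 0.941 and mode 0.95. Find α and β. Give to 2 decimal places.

Let s = α+β. Mean gives α = μs = 0.941s; mode gives (α−1)/(s−2) = 0.95.
Substituting: 0.941s − 1 = 0.95(s−2) = 0.95s − 1.90, so -0.009s = -0.90 and s = 100.0000.
Then α = 0.941×100.0000 = 94.10 and β = s−α = 5.90.

α = 94.10, β = 5.90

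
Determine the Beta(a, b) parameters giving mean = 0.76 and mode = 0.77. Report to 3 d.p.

a = 41.040, b = 12.960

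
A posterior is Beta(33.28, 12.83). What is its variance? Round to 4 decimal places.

0.0043

μ = 33.28/46.11 = 0.721752; Var = μ(1−μ)/(α+β+1) = 0.2008259/47.11 = 0.0043.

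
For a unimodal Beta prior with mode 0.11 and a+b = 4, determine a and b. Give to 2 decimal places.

a = 1.22, b = 2.78

Mode = (a−1)/(κ−2) with κ = a+b, so a−1 = 0.11·2 = 0.22.
a = 1.22; b = κ − a = 2.78.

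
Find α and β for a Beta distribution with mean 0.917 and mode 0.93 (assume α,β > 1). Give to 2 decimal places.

α = 60.66, β = 5.49

With s = α+β: μ = α/s and mode = (α−1)/(s−2). Eliminating α = μs,
μs − 1 = m(s−2) ⇒ s(μ−m) = 1−2m ⇒ s = -0.86/-0.013 = 66.1538.
So α = μs = 60.66, β = (1−μ)s = 5.49.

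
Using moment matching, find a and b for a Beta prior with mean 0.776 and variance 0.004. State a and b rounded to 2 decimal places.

a = 32.95, b = 9.51

By moment matching, a+b = μ(1−μ)/σ² − 1 = (0.776·0.224)/0.004 − 1 = 43.4560 − 1 = 42.4560.
Since a/(a+b) = μ, a = 0.776·42.4560 = 32.95 and b = 0.224·42.4560 = 9.51.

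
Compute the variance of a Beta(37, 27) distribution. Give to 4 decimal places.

μ = 37/64 = 0.578125; Var = μ(1−μ)/(α+β+1) = 0.2438965/65 = 0.0038.

0.0038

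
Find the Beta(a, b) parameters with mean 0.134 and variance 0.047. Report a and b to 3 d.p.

a = 0.197, b = 1.272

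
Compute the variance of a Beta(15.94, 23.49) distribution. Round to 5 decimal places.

0.00596

μ = 15.94/39.43 = 0.404261; Var = μ(1−μ)/(α+β+1) = 0.2408340/40.43 = 0.00596.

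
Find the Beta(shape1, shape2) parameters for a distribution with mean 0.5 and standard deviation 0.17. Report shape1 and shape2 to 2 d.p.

shape1 = 3.83, shape2 = 3.83

σ² = 0.17² = 0.0289.
With s = shape1+shape2, Var = μ(1−μ)/(s+1), so s+1 = (0.5×0.5)/0.0289 = 8.6505 and s = 7.6505.
shape1 = μs = 3.83, shape2 = (1−μ)s = 3.83.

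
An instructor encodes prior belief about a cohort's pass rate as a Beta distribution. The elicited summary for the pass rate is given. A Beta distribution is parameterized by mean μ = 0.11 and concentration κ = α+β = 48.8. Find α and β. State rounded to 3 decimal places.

α = 5.368, β = 43.432

Split κ in proportion μ : (1−μ): α = 0.11·48.8 = 5.368, β = 48.8 − 5.368 = 43.432.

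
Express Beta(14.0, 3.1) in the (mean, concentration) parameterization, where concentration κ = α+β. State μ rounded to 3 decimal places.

κ = α+β = 14.0+3.1 = 17.1; μ = α/κ = 14.0/17.1 = 0.819.

μ = 0.819, κ = 17.1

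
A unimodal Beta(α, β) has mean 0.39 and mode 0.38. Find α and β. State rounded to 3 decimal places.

With s = α+β: μ = α/s and mode = (α−1)/(s−2). Eliminating α = μs,
μs − 1 = m(s−2) ⇒ s(μ−m) = 1−2m ⇒ s = 0.24/0.01 = 24.0000.
So α = μs = 9.360, β = (1−μ)s = 14.640.

α = 9.360, β = 14.640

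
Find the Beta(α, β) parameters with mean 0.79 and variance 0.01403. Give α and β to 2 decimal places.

α = 8.55, β = 2.27

Let s = α+β. The Beta variance is μ(1−μ)/(s+1).
So s+1 = μ(1−μ)/σ² = (0.79×0.21)/0.01403 = 0.1659/0.01403 = 11.8247, giving s = 10.8247.
Then α = μs = 0.79×10.8247 = 8.55 and β = (1−μ)s = 0.21×10.8247 = 2.27.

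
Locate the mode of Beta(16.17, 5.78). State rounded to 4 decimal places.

With α,β > 1, mode = (α−1)/(α+β−2) = 15.17/19.95 = 0.7604.

0.7604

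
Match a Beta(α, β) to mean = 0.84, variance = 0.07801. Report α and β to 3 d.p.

By moment matching, α+β = μ(1−μ)/σ² − 1 = (0.84·0.16)/0.07801 − 1 = 1.7229 − 1 = 0.7229.
Since α/(α+β) = μ, α = 0.84·0.7229 = 0.607 and β = 0.16·0.7229 = 0.116.

α = 0.607, β = 0.116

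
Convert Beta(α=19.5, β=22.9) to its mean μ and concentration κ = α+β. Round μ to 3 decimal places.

μ = 0.460, κ = 42.4

κ = α+β = 19.5+22.9 = 42.4; μ = α/κ = 19.5/42.4 = 0.460.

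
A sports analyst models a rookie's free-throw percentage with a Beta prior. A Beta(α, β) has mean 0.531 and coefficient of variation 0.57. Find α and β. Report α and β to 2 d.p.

Var = (CV·μ)² = (0.57×0.531)² = 0.091609.
α+β = μ(1−μ)/Var − 1 = 0.249039/0.091609 − 1 = 1.7185.
Thus α = 0.531·1.7185 = 0.91 and β = 0.469·1.7185 = 0.81.

α = 0.91, β = 0.81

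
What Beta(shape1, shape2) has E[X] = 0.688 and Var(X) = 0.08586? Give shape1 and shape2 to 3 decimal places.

By moment matching, shape1+shape2 = μ(1−μ)/σ² − 1 = (0.688·0.312)/0.08586 − 1 = 2.5001 − 1 = 1.5001.
Since shape1/(shape1+shape2) = μ, shape1 = 0.688·1.5001 = 1.032 and shape2 = 0.312·1.5001 = 0.468.

shape1 = 1.032, shape2 = 0.468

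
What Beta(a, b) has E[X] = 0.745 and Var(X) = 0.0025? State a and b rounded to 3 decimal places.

Let s = a+b. The Beta variance is μ(1−μ)/(s+1).
So s+1 = μ(1−μ)/σ² = (0.745×0.255)/0.0025 = 0.189975/0.0025 = 75.9900, giving s = 74.9900.
Then a = μs = 0.745×74.9900 = 55.868 and b = (1−μ)s = 0.255×74.9900 = 19.122.

a = 55.868, b = 19.122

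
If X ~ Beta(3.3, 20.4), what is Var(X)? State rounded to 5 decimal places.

0.00485

Var = αβ/[(α+β)²(α+β+1)] = (3.3×20.4)/(23.7²×24.7) = 67.32/13873.743 = 0.00485.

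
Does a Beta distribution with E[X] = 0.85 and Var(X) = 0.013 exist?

Yes

The Beta variance bound is σ² < μ(1−μ).
Here μ(1−μ) = 0.85×0.15 = 0.1275, and 0.013 < 0.1275.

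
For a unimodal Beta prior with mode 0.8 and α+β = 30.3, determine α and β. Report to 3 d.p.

For α,β>1 the mode is (α−1)/(α+β−2), so α = mode·(κ−2)+1 = 0.8×28.3+1 = 23.640.
And β = (1−mode)·(κ−2)+1 = 0.2×28.3+1 = 6.660.

α = 23.640, β = 6.660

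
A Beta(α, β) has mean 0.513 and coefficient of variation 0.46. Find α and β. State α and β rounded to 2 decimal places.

σ = CV·μ = 0.46×0.513 = 0.23598, so σ² = 0.055687.
s+1 = μ(1−μ)/σ² = 0.249831/0.055687 = 4.4864, so s = α+β = 3.4864.
α = μs = 1.79, β = (1−μ)s = 1.70.

α = 1.79, β = 1.70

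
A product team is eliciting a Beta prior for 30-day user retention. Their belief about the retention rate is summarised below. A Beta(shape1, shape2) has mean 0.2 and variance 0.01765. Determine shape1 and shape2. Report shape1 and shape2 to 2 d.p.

shape1 = 1.61, shape2 = 6.45

Let s = shape1+shape2. The Beta variance is μ(1−μ)/(s+1).
So s+1 = μ(1−μ)/σ² = (0.2×0.8)/0.01765 = 0.16/0.01765 = 9.0652, giving s = 8.0652.
Then shape1 = μs = 0.2×8.0652 = 1.61 and shape2 = (1−μ)s = 0.8×8.0652 = 6.45.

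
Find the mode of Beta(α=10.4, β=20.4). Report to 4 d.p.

0.3264

With α,β > 1, mode = (α−1)/(α+β−2) = 9.4/28.8 = 0.3264.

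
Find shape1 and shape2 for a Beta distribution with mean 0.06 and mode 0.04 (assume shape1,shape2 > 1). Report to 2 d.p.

Let s = shape1+shape2. Mean gives shape1 = μs = 0.06s; mode gives (shape1−1)/(s−2) = 0.04.
Substituting: 0.06s − 1 = 0.04(s−2) = 0.04s − 0.08, so 0.02s = 0.92 and s = 46.0000.
Then shape1 = 0.06×46.0000 = 2.76 and shape2 = s−shape1 = 43.24.

shape1 = 2.76, shape2 = 43.24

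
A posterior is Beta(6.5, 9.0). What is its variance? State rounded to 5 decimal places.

μ = 6.5/15.5 = 0.419355; Var = μ(1−μ)/(α+β+1) = 0.2434964/16.5 = 0.01476.

0.01476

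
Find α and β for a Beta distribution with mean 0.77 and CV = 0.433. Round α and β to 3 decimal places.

α = 0.457, β = 0.136

σ = CV·μ = 0.433×0.77 = 0.33341, so σ² = 0.111162.
s+1 = μ(1−μ)/σ² = 0.1771/0.111162 = 1.5932, so s = α+β = 0.5932.
α = μs = 0.457, β = (1−μ)s = 0.136.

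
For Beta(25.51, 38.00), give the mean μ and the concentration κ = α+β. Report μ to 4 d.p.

κ = α+β = 25.51+38.00 = 63.51; μ = α/κ = 25.51/63.51 = 0.4017.

μ = 0.4017, κ = 63.51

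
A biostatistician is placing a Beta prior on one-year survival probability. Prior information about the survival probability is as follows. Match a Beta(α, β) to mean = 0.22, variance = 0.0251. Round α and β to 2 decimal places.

Write ν = α+β; then α = μν and Var = μ(1−μ)/(ν+1).
ν = μ(1−μ)/Var − 1 = 0.1716/0.0251 − 1 = 5.8367.
α = 0.22·5.8367 = 1.28, β = 0.78·5.8367 = 4.55.

α = 1.28, β = 4.55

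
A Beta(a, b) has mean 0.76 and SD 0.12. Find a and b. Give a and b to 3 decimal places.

a = 8.867, b = 2.800

First σ² = 0.0144. Setting a = μn, b = (1−μ)n with n = a+b,
μ(1−μ)/(n+1) = 0.0144 ⇒ n+1 = 0.1824/0.0144 = 12.6667 ⇒ n = 11.6667.
Hence a = 0.76×11.6667 = 8.867, b = 0.24×11.6667 = 2.800.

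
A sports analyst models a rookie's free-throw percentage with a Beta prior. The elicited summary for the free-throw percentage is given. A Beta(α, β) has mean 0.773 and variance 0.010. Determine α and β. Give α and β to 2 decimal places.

α = 12.79, β = 3.76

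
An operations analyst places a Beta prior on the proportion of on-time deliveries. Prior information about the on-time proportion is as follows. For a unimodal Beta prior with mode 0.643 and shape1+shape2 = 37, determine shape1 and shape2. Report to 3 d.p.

For shape1,shape2>1 the mode is (shape1−1)/(shape1+shape2−2), so shape1 = mode·(κ−2)+1 = 0.643×35+1 = 23.505.
And shape2 = (1−mode)·(κ−2)+1 = 0.357×35+1 = 13.495.

shape1 = 23.505, shape2 = 13.495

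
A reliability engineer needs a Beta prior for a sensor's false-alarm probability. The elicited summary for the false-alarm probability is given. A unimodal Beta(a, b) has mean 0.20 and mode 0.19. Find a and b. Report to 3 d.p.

With s = a+b: μ = a/s and mode = (a−1)/(s−2). Eliminating a = μs,
μs − 1 = m(s−2) ⇒ s(μ−m) = 1−2m ⇒ s = 0.62/0.01 = 62.0000.
So a = μs = 12.400, b = (1−μ)s = 49.600.

a = 12.400, b = 49.600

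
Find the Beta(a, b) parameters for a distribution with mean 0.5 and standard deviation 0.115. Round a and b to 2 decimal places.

First σ² = 0.013225. Setting a = μn, b = (1−μ)n with n = a+b,
μ(1−μ)/(n+1) = 0.013225 ⇒ n+1 = 0.25/0.013225 = 18.9036 ⇒ n = 17.9036.
Hence a = 0.5×17.9036 = 8.95, b = 0.5×17.9036 = 8.95.

a = 8.95, b = 8.95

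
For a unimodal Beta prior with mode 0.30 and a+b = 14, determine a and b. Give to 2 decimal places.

a = 4.60, b = 9.40

Since the density peak of Beta(a,b) is at (a−1)/(a+b−2),
a = 1 + 0.30(14−2) = 4.60 and b = 14 − 4.60 = 9.40.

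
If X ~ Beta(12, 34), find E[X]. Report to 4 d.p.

0.2609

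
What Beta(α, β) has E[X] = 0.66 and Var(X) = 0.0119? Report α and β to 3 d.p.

α = 11.786, β = 6.071

By moment matching, α+β = μ(1−μ)/σ² − 1 = (0.66·0.34)/0.0119 − 1 = 18.8571 − 1 = 17.8571.
Since α/(α+β) = μ, α = 0.66·17.8571 = 11.786 and β = 0.34·17.8571 = 6.071.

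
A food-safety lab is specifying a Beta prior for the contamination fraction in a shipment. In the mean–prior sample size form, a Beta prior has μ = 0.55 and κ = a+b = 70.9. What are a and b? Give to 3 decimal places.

Split κ in proportion μ : (1−μ): a = 0.55·70.9 = 38.995, b = 70.9 − 38.995 = 31.905.

a = 38.995, b = 31.905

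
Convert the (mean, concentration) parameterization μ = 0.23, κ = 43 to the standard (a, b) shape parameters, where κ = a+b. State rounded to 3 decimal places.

a = 9.890, b = 33.110

a = μκ = 0.23×43 = 9.890 and b = (1−μ)κ = 0.77×43 = 33.110.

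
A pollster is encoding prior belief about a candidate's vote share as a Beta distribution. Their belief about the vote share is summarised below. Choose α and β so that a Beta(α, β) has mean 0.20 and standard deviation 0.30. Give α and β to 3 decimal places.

Variance = 0.30² = 0.0900. The moment-matching identity α+β = μ(1−μ)/Var − 1 gives
α+β = 0.1600/0.0900 − 1 = 0.7778, so α = μ·0.7778 = 0.156 and β = (1−μ)·0.7778 = 0.622.

α = 0.156, β = 0.622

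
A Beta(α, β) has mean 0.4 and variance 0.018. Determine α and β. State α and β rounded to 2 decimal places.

α = 4.93, β = 7.40

Write ν = α+β; then α = μν and Var = μ(1−μ)/(ν+1).
ν = μ(1−μ)/Var − 1 = 0.24/0.018 − 1 = 12.3333.
α = 0.4·12.3333 = 4.93, β = 0.6·12.3333 = 7.40.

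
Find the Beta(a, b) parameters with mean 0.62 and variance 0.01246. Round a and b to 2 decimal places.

a = 11.10, b = 6.81

Let s = a+b. The Beta variance is μ(1−μ)/(s+1).
So s+1 = μ(1−μ)/σ² = (0.62×0.38)/0.01246 = 0.2356/0.01246 = 18.9085, giving s = 17.9085.
Then a = μs = 0.62×17.9085 = 11.10 and b = (1−μ)s = 0.38×17.9085 = 6.81.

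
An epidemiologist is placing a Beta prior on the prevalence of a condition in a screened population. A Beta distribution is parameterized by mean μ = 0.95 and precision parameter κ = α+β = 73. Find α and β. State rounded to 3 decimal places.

Split κ in proportion μ : (1−μ): α = 0.95·73 = 69.350, β = 73 − 69.350 = 3.650.

α = 69.350, β = 3.650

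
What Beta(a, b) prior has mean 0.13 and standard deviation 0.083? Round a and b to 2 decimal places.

a = 2.00, b = 13.41

σ² = 0.083² = 0.006889.
With s = a+b, Var = μ(1−μ)/(s+1), so s+1 = (0.13×0.87)/0.006889 = 16.4175 and s = 15.4175.
a = μs = 2.00, b = (1−μ)s = 13.41.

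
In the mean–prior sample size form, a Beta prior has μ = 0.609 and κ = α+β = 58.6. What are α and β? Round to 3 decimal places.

Split κ in proportion μ : (1−μ): α = 0.609·58.6 = 35.687, β = 58.6 − 35.687 = 22.913.

α = 35.687, β = 22.913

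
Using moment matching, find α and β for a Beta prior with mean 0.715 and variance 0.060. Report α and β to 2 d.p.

α = 1.71, β = 0.68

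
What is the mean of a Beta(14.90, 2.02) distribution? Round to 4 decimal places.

The Beta mean is α/(α+β) = 14.90/(14.90+2.02) = 0.8806.

0.8806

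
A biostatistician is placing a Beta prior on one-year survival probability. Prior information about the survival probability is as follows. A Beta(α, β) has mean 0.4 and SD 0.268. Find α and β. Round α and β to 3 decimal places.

α = 0.937, β = 1.405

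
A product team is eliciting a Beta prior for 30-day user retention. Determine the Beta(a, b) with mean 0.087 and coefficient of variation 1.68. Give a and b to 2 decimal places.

σ = CV·μ = 1.68×0.087 = 0.14616, so σ² = 0.021363.
s+1 = μ(1−μ)/σ² = 0.079431/0.021363 = 3.7182, so s = a+b = 2.7182.
a = μs = 0.24, b = (1−μ)s = 2.48.

a = 0.24, b = 2.48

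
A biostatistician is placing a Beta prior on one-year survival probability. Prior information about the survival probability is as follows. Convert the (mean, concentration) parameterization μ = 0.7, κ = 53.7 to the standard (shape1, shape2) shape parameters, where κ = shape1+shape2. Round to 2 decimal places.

Split κ in proportion μ : (1−μ): shape1 = 0.7·53.7 = 37.59, shape2 = 53.7 − 37.59 = 16.11.

shape1 = 37.59, shape2 = 16.11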